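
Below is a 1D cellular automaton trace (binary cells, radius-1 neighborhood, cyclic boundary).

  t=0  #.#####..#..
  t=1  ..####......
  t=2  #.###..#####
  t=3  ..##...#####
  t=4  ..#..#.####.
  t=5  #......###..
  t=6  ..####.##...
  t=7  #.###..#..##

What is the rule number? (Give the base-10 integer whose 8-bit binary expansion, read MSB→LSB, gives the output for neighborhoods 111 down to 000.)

  [7] ### => #  t=0,i=3
  [6] ##. => .  t=0,i=6
  [5] #.# => .  t=0,i=1
  [4] #.. => .  t=0,i=7
  [3] .## => #  t=0,i=2
  [2] .#. => .  t=0,i=0
  [1] ..# => .  t=0,i=8
  [0] ... => #  t=1,i=0
  bits 10001001 = 137

137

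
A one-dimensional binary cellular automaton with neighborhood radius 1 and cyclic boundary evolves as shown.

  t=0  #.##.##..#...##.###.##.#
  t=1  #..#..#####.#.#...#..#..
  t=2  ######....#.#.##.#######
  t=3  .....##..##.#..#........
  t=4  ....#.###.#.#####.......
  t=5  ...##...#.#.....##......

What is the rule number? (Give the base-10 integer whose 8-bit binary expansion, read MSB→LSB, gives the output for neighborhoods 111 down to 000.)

  nb ###: next=.  (t=0,i=17, bit7=0)
  nb ##.: next=#  (t=0,i=0, bit6=1)
  nb #.#: next=.  (t=0,i=1, bit5=0)
  nb #..: next=#  (t=0,i=7, bit4=1)
  nb .##: next=.  (t=0,i=2, bit3=0)
  nb .#.: next=#  (t=0,i=9, bit2=1)
  nb ..#: next=#  (t=0,i=8, bit1=1)
  nb ...: next=.  (t=0,i=11, bit0=0)
  bits 01010110 = 86

86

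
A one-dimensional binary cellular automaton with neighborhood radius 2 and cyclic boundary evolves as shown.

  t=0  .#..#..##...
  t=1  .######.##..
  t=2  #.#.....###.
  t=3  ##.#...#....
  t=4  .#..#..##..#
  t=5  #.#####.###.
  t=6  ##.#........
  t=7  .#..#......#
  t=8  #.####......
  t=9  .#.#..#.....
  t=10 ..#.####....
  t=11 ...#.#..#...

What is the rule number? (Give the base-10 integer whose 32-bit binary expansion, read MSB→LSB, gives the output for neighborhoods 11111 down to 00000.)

  [31] ##### => .  t=1,i=3
  [30] ####. => .  t=1,i=5
  [29] ###.# => .  t=1,i=6
  [28] ###.. => .  t=8,i=5
  [27] ##.## => .  t=1,i=7
  [26] ##.#. => .  t=2,i=11
  [25] ##..# => #  t=4,i=9
  [24] ##... => #  t=0,i=9
  [23] #.### => .  t=5,i=2
  [22] #.##. => #  t=1,i=8
  [21] #.#.# => #  t=2,i=0
  [20] #.#.. => .  t=2,i=2
  [19] #..## => #  t=0,i=6
  [18] #..#. => #  t=0,i=3
  [17] #...# => .  t=1,i=11
  [16] #.... => .  t=0,i=10
  [15] .#### => #  t=1,i=2
  [14] .###. => .  t=2,i=9
  [13] .##.# => #  t=3,i=1
  [12] .##.. => #  t=0,i=8
  [11] .#.## => #  t=5,i=1
  [10] .#.#. => #  t=2,i=1
  [9] .#..# => #  t=0,i=2
  [8] .#... => #  t=2,i=3
  [7] ..### => .  t=1,i=1
  [6] ..##. => .  t=0,i=7
  [5] ..#.# => .  t=4,i=11
  [4] ..#.. => #  t=0,i=1
  [3] ...## => #  t=1,i=0
  [2] ...#. => .  t=0,i=0
  [1] ....# => .  t=0,i=11
  [0] ..... => .  t=2,i=5
  bits 00000011011011001011111100011000 = 57458456

57458456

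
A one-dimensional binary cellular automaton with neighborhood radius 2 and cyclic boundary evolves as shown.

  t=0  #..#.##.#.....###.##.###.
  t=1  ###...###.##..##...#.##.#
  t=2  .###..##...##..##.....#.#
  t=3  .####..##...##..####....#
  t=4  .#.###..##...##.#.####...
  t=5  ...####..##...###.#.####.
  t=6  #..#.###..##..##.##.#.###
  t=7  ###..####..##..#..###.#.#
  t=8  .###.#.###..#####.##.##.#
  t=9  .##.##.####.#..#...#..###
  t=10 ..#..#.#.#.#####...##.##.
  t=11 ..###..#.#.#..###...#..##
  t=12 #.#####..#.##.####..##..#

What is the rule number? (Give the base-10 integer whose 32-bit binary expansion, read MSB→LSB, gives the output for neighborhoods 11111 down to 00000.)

1471509137

  nb #####: next=.  (t=8,i=14, bit31=0)
  nb ####.: next=#  (t=1,i=1, bit30=1)
  nb ###.#: next=.  (t=0,i=16, bit29=0)
  nb ###..: next=#  (t=1,i=2, bit28=1)
  nb ##.##: next=.  (t=0,i=17, bit27=0)
  nb ##.#.: next=#  (t=0,i=7, bit26=1)
  nb ##..#: next=#  (t=1,i=12, bit25=1)
  nb ##...: next=#  (t=1,i=3, bit24=1)
  nb #.###: next=#  (t=0,i=21, bit23=1)
  nb #.##.: next=.  (t=0,i=5, bit22=0)
  nb #.#.#: next=#  (t=2,i=24, bit21=1)
  nb #.#..: next=#  (t=0,i=0, bit20=1)
  nb #..##: next=.  (t=1,i=13, bit19=0)
  nb #..#.: next=#  (t=0,i=2, bit18=1)
  nb #...#: next=.  (t=1,i=4, bit17=0)
  nb #....: next=#  (t=0,i=10, bit16=1)
  nb .####: next=.  (t=1,i=0, bit15=0)
  nb .###.: next=#  (t=0,i=15, bit14=1)
  nb .##.#: next=#  (t=0,i=6, bit13=1)
  nb .##..: next=#  (t=1,i=11, bit12=1)
  nb .#.##: next=.  (t=0,i=4, bit11=0)
  nb .#.#.: next=.  (t=2,i=23, bit10=0)
  nb .#..#: next=#  (t=0,i=1, bit9=1)
  nb .#...: next=.  (t=0,i=9, bit8=0)
  nb ..###: next=#  (t=0,i=14, bit7=1)
  nb ..##.: next=.  (t=1,i=14, bit6=0)
  nb ..#.#: next=.  (t=0,i=3, bit5=0)
  nb ..#..: next=#  (t=7,i=15, bit4=1)
  nb ...##: next=.  (t=0,i=13, bit3=0)
  nb ...#.: next=.  (t=1,i=18, bit2=0)
  nb ....#: next=.  (t=0,i=12, bit1=0)
  nb .....: next=#  (t=0,i=11, bit0=1)
  bits 01010111101101010111001010010001 = 1471509137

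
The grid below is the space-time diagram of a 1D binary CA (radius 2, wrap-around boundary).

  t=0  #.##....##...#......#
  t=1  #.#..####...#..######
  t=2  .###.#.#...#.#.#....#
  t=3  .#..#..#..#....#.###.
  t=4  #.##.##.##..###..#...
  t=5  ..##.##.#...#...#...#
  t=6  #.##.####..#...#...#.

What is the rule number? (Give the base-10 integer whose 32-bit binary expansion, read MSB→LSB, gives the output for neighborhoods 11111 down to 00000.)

  #####|.  b31=0 t=1,i=17
  ####.|#  b30=1 t=1,i=7
  ###.#|.  b29=0 t=1,i=0
  ###..|.  b28=0 t=1,i=8
  ##.##|.  b27=0 t=0,i=1
  ##.#.|#  b26=1 t=1,i=1
  ##..#|.  b25=0 t=3,i=20
  ##...|.  b24=0 t=0,i=4
  #.###|#  b23=1 t=2,i=1
  #.##.|#  b22=1 t=0,i=2
  #.#.#|.  b21=0 t=2,i=5
  #.#..|#  b20=1 t=1,i=2
  #..##|.  b19=0 t=1,i=4
  #..#.|#  b18=1 t=3,i=0
  #...#|.  b17=0 t=0,i=11
  #....|#  b16=1 t=0,i=5
  .####|.  b15=0 t=1,i=6
  .###.|.  b14=0 t=2,i=2
  .##.#|#  b13=1 t=0,i=0
  .##..|.  b12=0 t=0,i=3
  .#.##|.  b11=0 t=2,i=0
  .#.#.|.  b10=0 t=2,i=6
  .#..#|#  b9=1 t=1,i=3
  .#...|.  b8=0 t=0,i=14
  ..###|#  b7=1 t=1,i=5
  ..##.|#  b6=1 t=0,i=8
  ..#.#|.  b5=0 t=2,i=11
  ..#..|.  b4=0 t=0,i=13
  ...##|#  b3=1 t=0,i=7
  ...#.|#  b2=1 t=0,i=12
  ....#|#  b1=1 t=0,i=6
  .....|#  b0=1 t=0,i=16
  bits 01000100110101010010001011001111 = 1154818767

1154818767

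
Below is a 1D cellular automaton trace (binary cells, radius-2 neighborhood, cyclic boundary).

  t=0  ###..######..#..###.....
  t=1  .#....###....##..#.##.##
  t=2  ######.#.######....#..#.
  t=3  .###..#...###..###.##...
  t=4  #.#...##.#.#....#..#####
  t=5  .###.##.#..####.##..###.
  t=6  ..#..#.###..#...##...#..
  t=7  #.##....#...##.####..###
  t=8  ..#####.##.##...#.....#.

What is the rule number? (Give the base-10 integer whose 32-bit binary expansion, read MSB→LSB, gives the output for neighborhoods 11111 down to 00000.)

2236732250

  nb #####: next=#  (t=0,i=7, bit31=1)
  nb ####.: next=.  (t=0,i=9, bit30=0)
  nb ###.#: next=.  (t=2,i=5, bit29=0)
  nb ###..: next=.  (t=0,i=2, bit28=0)
  nb ##.##: next=.  (t=1,i=21, bit27=0)
  nb ##.#.: next=#  (t=1,i=0, bit26=1)
  nb ##..#: next=.  (t=0,i=3, bit25=0)
  nb ##...: next=#  (t=0,i=19, bit24=1)
  nb #.###: next=.  (t=2,i=0, bit23=0)
  nb #.##.: next=#  (t=1,i=19, bit22=1)
  nb #.#.#: next=.  (t=2,i=7, bit21=0)
  nb #.#..: next=#  (t=1,i=1, bit20=1)
  nb #..##: next=.  (t=0,i=4, bit19=0)
  nb #..#.: next=.  (t=0,i=12, bit18=0)
  nb #...#: next=.  (t=3,i=8, bit17=0)
  nb #....: next=#  (t=0,i=20, bit16=1)
  nb .####: next=#  (t=0,i=6, bit15=1)
  nb .###.: next=#  (t=0,i=1, bit14=1)
  nb .##.#: next=.  (t=1,i=20, bit13=0)
  nb .##..: next=#  (t=1,i=14, bit12=1)
  nb .#.##: next=.  (t=1,i=18, bit11=0)
  nb .#.#.: next=.  (t=4,i=10, bit10=0)
  nb .#..#: next=#  (t=0,i=14, bit9=1)
  nb .#...: next=#  (t=1,i=2, bit8=1)
  nb ..###: next=.  (t=0,i=0, bit7=0)
  nb ..##.: next=#  (t=1,i=13, bit6=1)
  nb ..#.#: next=.  (t=1,i=17, bit5=0)
  nb ..#..: next=#  (t=0,i=13, bit4=1)
  nb ...##: next=#  (t=0,i=23, bit3=1)
  nb ...#.: next=.  (t=2,i=18, bit2=0)
  nb ....#: next=#  (t=0,i=22, bit1=1)
  nb .....: next=.  (t=0,i=21, bit0=0)
  bits 10000101010100011101001101011010 = 2236732250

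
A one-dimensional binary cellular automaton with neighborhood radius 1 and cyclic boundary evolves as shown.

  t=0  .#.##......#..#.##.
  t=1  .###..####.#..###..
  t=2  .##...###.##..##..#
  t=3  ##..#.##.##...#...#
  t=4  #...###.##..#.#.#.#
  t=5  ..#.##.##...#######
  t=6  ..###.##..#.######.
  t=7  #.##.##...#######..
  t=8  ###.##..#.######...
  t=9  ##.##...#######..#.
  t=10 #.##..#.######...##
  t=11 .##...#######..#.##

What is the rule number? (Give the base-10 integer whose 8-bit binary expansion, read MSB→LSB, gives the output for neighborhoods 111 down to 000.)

173

  [7] ### => #  t=1,i=2
  [6] ##. => .  t=0,i=4
  [5] #.# => #  t=0,i=2
  [4] #.. => .  t=0,i=5
  [3] .## => #  t=0,i=3
  [2] .#. => #  t=0,i=1
  [1] ..# => .  t=0,i=0
  [0] ... => #  t=0,i=6
  bits 10101101 = 173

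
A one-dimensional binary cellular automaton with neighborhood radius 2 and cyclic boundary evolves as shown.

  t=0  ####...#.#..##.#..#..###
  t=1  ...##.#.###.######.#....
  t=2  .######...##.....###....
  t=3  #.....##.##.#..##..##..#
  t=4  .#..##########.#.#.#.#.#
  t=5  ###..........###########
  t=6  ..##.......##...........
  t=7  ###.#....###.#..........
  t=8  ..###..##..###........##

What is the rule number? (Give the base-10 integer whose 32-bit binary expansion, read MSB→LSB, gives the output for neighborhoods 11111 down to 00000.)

  nb #####: next=.  (t=0,i=0, bit31=0)
  nb ####.: next=.  (t=0,i=2, bit30=0)
  nb ###.#: next=#  (t=1,i=10, bit29=1)
  nb ###..: next=#  (t=0,i=3, bit28=1)
  nb ##.##: next=#  (t=1,i=11, bit27=1)
  nb ##.#.: next=#  (t=0,i=14, bit26=1)
  nb ##..#: next=#  (t=3,i=17, bit25=1)
  nb ##...: next=#  (t=0,i=4, bit24=1)
  nb #.###: next=.  (t=1,i=8, bit23=0)
  nb #.##.: next=#  (t=3,i=9, bit22=1)
  nb #.#.#: next=#  (t=1,i=6, bit21=1)
  nb #.#..: next=#  (t=0,i=9, bit20=1)
  nb #..##: next=.  (t=0,i=11, bit19=0)
  nb #..#.: next=#  (t=0,i=17, bit18=1)
  nb #...#: next=.  (t=0,i=5, bit17=0)
  nb #....: next=.  (t=1,i=21, bit16=0)
  nb .####: next=.  (t=0,i=22, bit15=0)
  nb .###.: next=.  (t=1,i=9, bit14=0)
  nb .##.#: next=#  (t=0,i=13, bit13=1)
  nb .##..: next=.  (t=2,i=11, bit12=0)
  nb .#.##: next=.  (t=1,i=7, bit11=0)
  nb .#.#.: next=#  (t=0,i=8, bit10=1)
  nb .#..#: next=#  (t=0,i=10, bit9=1)
  nb .#...: next=.  (t=1,i=20, bit8=0)
  nb ..###: next=.  (t=0,i=21, bit7=0)
  nb ..##.: next=#  (t=0,i=12, bit6=1)
  nb ..#.#: next=.  (t=0,i=7, bit5=0)
  nb ..#..: next=.  (t=0,i=18, bit4=0)
  nb ...##: next=#  (t=1,i=2, bit3=1)
  nb ...#.: next=#  (t=0,i=6, bit2=1)
  nb ....#: next=#  (t=1,i=1, bit1=1)
  nb .....: next=.  (t=1,i=0, bit0=0)
  bits 00111111011101000010011001001110 = 1064576590

1064576590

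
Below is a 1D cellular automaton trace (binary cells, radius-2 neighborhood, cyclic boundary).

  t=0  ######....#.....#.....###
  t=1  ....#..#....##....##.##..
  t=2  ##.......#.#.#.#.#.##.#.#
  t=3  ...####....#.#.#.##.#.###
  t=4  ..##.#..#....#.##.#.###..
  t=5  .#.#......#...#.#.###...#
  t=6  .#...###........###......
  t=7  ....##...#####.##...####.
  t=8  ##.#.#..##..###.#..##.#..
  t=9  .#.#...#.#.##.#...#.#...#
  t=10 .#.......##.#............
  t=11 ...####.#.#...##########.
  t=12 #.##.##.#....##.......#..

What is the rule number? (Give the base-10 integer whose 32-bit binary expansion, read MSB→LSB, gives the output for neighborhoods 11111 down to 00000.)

  ##### -> .   bit 31 = 0  t=0,i=0
  ####. -> #   bit 30 = 1  t=0,i=4
  ###.# -> #   bit 29 = 1  t=7,i=13
  ###.. -> .   bit 28 = 0  t=0,i=5
  ##.## -> #   bit 27 = 1  t=1,i=20
  ##.#. -> .   bit 26 = 0  t=2,i=21
  ##..# -> .   bit 25 = 0  t=8,i=10
  ##... -> .   bit 24 = 0  t=0,i=6
  #.### -> #   bit 23 = 1  t=2,i=24
  #.##. -> .   bit 22 = 0  t=1,i=21
  #.#.# -> #   bit 21 = 1  t=2,i=11
  #.#.. -> .   bit 20 = 0  t=4,i=5
  #..## -> #   bit 19 = 1  t=8,i=7
  #..#. -> .   bit 18 = 0  t=1,i=6
  #...# -> .   bit 17 = 0  t=3,i=1
  #.... -> #   bit 16 = 1  t=0,i=7
  .#### -> .   bit 15 = 0  t=0,i=23
  .###. -> .   bit 14 = 0  t=2,i=0
  .##.# -> #   bit 13 = 1  t=1,i=19
  .##.. -> #   bit 12 = 1  t=1,i=13
  .#.## -> #   bit 11 = 1  t=2,i=18
  .#.#. -> .   bit 10 = 0  t=2,i=10
  .#..# -> .   bit 9 = 0  t=1,i=5
  .#... -> .   bit 8 = 0  t=0,i=11
  ..### -> #   bit 7 = 1  t=0,i=22
  ..##. -> .   bit 6 = 0  t=1,i=12
  ..#.# -> .   bit 5 = 0  t=2,i=9
  ..#.. -> .   bit 4 = 0  t=0,i=10
  ...## -> #   bit 3 = 1  t=0,i=21
  ...#. -> .   bit 2 = 0  t=0,i=9
  ....# -> .   bit 1 = 0  t=0,i=8
  ..... -> #   bit 0 = 1  t=0,i=13
  bits 01101000101010010011100010001001 = 1755920521

1755920521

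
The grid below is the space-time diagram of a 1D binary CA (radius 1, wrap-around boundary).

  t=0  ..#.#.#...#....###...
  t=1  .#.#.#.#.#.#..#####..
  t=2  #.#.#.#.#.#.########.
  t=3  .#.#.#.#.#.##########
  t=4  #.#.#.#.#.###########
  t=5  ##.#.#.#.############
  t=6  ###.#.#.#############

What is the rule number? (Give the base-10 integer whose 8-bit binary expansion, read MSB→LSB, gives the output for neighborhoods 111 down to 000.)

  ### -> #   bit 7 = 1  t=0,i=16
  ##. -> #   bit 6 = 1  t=0,i=17
  #.# -> #   bit 5 = 1  t=0,i=3
  #.. -> #   bit 4 = 1  t=0,i=7
  .## -> #   bit 3 = 1  t=0,i=15
  .#. -> .   bit 2 = 0  t=0,i=2
  ..# -> #   bit 1 = 1  t=0,i=1
  ... -> .   bit 0 = 0  t=0,i=0
  bits 11111010 = 250

250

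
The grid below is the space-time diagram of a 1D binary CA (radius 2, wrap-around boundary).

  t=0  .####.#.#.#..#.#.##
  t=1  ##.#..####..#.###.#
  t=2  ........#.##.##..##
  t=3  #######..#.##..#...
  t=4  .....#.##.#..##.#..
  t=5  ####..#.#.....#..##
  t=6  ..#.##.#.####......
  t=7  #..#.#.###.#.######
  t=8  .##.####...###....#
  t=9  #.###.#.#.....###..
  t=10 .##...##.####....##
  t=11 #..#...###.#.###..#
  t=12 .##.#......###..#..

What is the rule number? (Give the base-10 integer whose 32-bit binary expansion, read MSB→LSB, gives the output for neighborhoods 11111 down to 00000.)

  ##### -> .   bit 31 = 0  t=3,i=2
  ####. -> #   bit 30 = 1  t=0,i=3
  ###.# -> .   bit 29 = 0  t=0,i=4
  ###.. -> .   bit 28 = 0  t=1,i=9
  ##.## -> #   bit 27 = 1  t=0,i=0
  ##.#. -> .   bit 26 = 0  t=0,i=5
  ##..# -> #   bit 25 = 1  t=1,i=10
  ##... -> #   bit 24 = 1  t=2,i=0
  #.### -> #   bit 23 = 1  t=0,i=1
  #.##. -> .   bit 22 = 0  t=0,i=17
  #.#.# -> #   bit 21 = 1  t=0,i=6
  #.#.. -> .   bit 20 = 0  t=0,i=10
  #..## -> .   bit 19 = 0  t=1,i=5
  #..#. -> #   bit 18 = 1  t=0,i=12
  #...# -> .   bit 17 = 0  t=3,i=17
  #.... -> #   bit 16 = 1  t=2,i=1
  .#### -> .   bit 15 = 0  t=0,i=2
  .###. -> .   bit 14 = 0  t=1,i=0
  .##.# -> #   bit 13 = 1  t=0,i=18
  .##.. -> .   bit 12 = 0  t=2,i=14
  .#.## -> #   bit 11 = 1  t=0,i=16
  .#.#. -> #   bit 10 = 1  t=0,i=7
  .#..# -> .   bit 9 = 0  t=0,i=11
  .#... -> #   bit 8 = 1  t=3,i=16
  ..### -> .   bit 7 = 0  t=1,i=6
  ..##. -> .   bit 6 = 0  t=2,i=17
  ..#.# -> .   bit 5 = 0  t=0,i=13
  ..#.. -> .   bit 4 = 0  t=3,i=15
  ...## -> .   bit 3 = 0  t=3,i=18
  ...#. -> .   bit 2 = 0  t=2,i=7
  ....# -> #   bit 1 = 1  t=2,i=6
  ..... -> #   bit 0 = 1  t=2,i=2
  bits 01001011101001010010110100000011 = 1269116163

1269116163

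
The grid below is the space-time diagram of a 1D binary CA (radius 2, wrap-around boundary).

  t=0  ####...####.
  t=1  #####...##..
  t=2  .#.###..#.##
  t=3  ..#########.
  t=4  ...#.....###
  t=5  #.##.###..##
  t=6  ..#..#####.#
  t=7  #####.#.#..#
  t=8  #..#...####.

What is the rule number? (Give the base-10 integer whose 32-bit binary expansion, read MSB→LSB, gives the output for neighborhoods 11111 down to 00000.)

1407045239

  nb #####: next=.  (t=1,i=2, bit31=0)
  nb ####.: next=#  (t=0,i=2, bit30=1)
  nb ###.#: next=.  (t=0,i=10, bit29=0)
  nb ###..: next=#  (t=0,i=3, bit28=1)
  nb ##.##: next=.  (t=0,i=11, bit27=0)
  nb ##.#.: next=.  (t=2,i=0, bit26=0)
  nb ##..#: next=#  (t=1,i=10, bit25=1)
  nb ##...: next=#  (t=0,i=4, bit24=1)
  nb #.###: next=#  (t=0,i=0, bit23=1)
  nb #.##.: next=#  (t=2,i=10, bit22=1)
  nb #.#.#: next=.  (t=2,i=1, bit21=0)
  nb #.#..: next=#  (t=6,i=11, bit20=1)
  nb #..##: next=#  (t=1,i=11, bit19=1)
  nb #..#.: next=#  (t=2,i=7, bit18=1)
  nb #...#: next=.  (t=0,i=5, bit17=0)
  nb #....: next=#  (t=4,i=5, bit16=1)
  nb .####: next=#  (t=0,i=1, bit15=1)
  nb .###.: next=#  (t=2,i=4, bit14=1)
  nb .##.#: next=.  (t=2,i=11, bit13=0)
  nb .##..: next=.  (t=1,i=9, bit12=0)
  nb .#.##: next=#  (t=2,i=2, bit11=1)
  nb .#.#.: next=#  (t=7,i=7, bit10=1)
  nb .#..#: next=#  (t=6,i=0, bit9=1)
  nb .#...: next=.  (t=4,i=4, bit8=0)
  nb ..###: next=.  (t=0,i=7, bit7=0)
  nb ..##.: next=#  (t=1,i=8, bit6=1)
  nb ..#.#: next=#  (t=2,i=8, bit5=1)
  nb ..#..: next=#  (t=4,i=3, bit4=1)
  nb ...##: next=.  (t=0,i=6, bit3=0)
  nb ...#.: next=#  (t=4,i=2, bit2=1)
  nb ....#: next=#  (t=4,i=7, bit1=1)
  nb .....: next=#  (t=4,i=6, bit0=1)
  bits 01010011110111011100111001110111 = 1407045239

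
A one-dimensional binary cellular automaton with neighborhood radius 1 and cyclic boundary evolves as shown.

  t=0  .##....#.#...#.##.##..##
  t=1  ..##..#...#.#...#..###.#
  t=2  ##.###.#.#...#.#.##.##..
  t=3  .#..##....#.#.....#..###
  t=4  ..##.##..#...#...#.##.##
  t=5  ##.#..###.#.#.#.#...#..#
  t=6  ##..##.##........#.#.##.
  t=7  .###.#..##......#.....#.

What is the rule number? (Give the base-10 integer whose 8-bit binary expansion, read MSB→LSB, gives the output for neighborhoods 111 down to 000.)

210

  ### -> #   bit 7 = 1  t=1,i=20
  ##. -> #   bit 6 = 1  t=0,i=2
  #.# -> .   bit 5 = 0  t=0,i=0
  #.. -> #   bit 4 = 1  t=0,i=3
  .## -> .   bit 3 = 0  t=0,i=1
  .#. -> .   bit 2 = 0  t=0,i=7
  ..# -> #   bit 1 = 1  t=0,i=6
  ... -> .   bit 0 = 0  t=0,i=4
  bits 11010010 = 210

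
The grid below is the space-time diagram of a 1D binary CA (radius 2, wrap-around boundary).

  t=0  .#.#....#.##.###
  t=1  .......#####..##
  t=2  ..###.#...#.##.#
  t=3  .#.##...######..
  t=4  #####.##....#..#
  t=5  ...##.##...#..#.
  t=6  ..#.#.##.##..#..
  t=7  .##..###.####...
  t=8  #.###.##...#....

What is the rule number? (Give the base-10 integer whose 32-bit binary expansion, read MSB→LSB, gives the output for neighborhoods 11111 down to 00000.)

1649309741

  [31] ##### => .  t=1,i=9
  [30] ####. => #  t=1,i=10
  [29] ###.# => #  t=0,i=15
  [28] ###.. => .  t=1,i=11
  [27] ##.## => .  t=0,i=12
  [26] ##.#. => .  t=0,i=0
  [25] ##..# => #  t=1,i=12
  [24] ##... => .  t=1,i=0
  [23] #.### => .  t=0,i=13
  [22] #.##. => #  t=0,i=10
  [21] #.#.# => .  t=0,i=1
  [20] #.#.. => .  t=0,i=3
  [19] #..## => #  t=1,i=13
  [18] #..#. => #  t=5,i=13
  [17] #...# => #  t=2,i=8
  [16] #.... => .  t=0,i=5
  [15] .#### => .  t=1,i=8
  [14] .###. => #  t=0,i=14
  [13] .##.# => #  t=0,i=11
  [12] .##.. => #  t=1,i=15
  [11] .#.## => #  t=0,i=9
  [10] .#.#. => .  t=0,i=2
  [9] .#..# => .  t=2,i=0
  [8] .#... => .  t=0,i=4
  [7] ..### => .  t=1,i=7
  [6] ..##. => .  t=1,i=14
  [5] ..#.# => #  t=0,i=8
  [4] ..#.. => .  t=4,i=12
  [3] ...## => #  t=1,i=6
  [2] ...#. => #  t=0,i=7
  [1] ....# => .  t=0,i=6
  [0] ..... => #  t=1,i=2
  bits 01100010010011100111100000101101 = 1649309741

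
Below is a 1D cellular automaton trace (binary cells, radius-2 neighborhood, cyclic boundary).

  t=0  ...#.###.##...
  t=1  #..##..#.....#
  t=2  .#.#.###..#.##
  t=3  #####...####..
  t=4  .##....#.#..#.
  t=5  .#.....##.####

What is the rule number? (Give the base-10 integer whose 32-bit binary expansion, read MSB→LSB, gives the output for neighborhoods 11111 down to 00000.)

2787413625

  #####|#  b31=1 t=3,i=2
  ####.|.  b30=0 t=3,i=3
  ###.#|#  b29=1 t=0,i=7
  ###..|.  b28=0 t=2,i=7
  ##.##|.  b27=0 t=0,i=8
  ##.#.|#  b26=1 t=2,i=0
  ##..#|#  b25=1 t=1,i=1
  ##...|.  b24=0 t=0,i=11
  #.###|.  b23=0 t=0,i=5
  #.##.|.  b22=0 t=0,i=9
  #.#.#|#  b21=1 t=2,i=1
  #.#..|.  b20=0 t=4,i=9
  #..##|.  b19=0 t=1,i=2
  #..#.|#  b18=1 t=1,i=6
  #...#|.  b17=0 t=3,i=6
  #....|.  b16=0 t=0,i=12
  .####|#  b15=1 t=3,i=1
  .###.|.  b14=0 t=0,i=6
  .##.#|.  b13=0 t=2,i=13
  .##..|.  b12=0 t=0,i=10
  .#.##|#  b11=1 t=0,i=4
  .#.#.|#  b10=1 t=2,i=2
  .#..#|#  b9=1 t=4,i=10
  .#...|.  b8=0 t=1,i=8
  ..###|.  b7=0 t=3,i=0
  ..##.|#  b6=1 t=1,i=3
  ..#.#|#  b5=1 t=0,i=3
  ..#..|#  b4=1 t=1,i=7
  ...##|#  b3=1 t=1,i=12
  ...#.|.  b2=0 t=0,i=2
  ....#|.  b1=0 t=0,i=1
  .....|#  b0=1 t=0,i=0
  bits 10100110001001001000111001111001 = 2787413625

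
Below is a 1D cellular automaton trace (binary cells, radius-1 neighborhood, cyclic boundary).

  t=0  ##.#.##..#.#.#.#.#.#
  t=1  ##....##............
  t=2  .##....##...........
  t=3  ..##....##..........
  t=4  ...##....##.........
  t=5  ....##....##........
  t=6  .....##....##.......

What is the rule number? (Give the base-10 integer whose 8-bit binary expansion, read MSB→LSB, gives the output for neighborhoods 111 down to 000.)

208

  ###|#  b7=1 t=0,i=0
  ##.|#  b6=1 t=0,i=1
  #.#|.  b5=0 t=0,i=2
  #..|#  b4=1 t=0,i=7
  .##|.  b3=0 t=0,i=5
  .#.|.  b2=0 t=0,i=3
  ..#|.  b1=0 t=0,i=8
  ...|.  b0=0 t=1,i=3
  bits 11010000 = 208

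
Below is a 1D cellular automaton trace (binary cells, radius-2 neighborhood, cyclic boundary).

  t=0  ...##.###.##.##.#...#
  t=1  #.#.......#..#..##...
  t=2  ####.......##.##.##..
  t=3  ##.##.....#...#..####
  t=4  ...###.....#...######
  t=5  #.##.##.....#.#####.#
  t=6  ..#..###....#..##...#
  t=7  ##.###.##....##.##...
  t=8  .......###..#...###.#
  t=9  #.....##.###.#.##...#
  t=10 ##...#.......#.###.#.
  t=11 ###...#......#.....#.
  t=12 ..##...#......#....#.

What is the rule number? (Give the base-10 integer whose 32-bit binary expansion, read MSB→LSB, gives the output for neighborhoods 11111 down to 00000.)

  ##### -> #   bit 31 = 1  t=3,i=19
  ####. -> .   bit 30 = 0  t=2,i=2
  ###.# -> .   bit 29 = 0  t=0,i=8
  ###.. -> #   bit 28 = 1  t=2,i=3
  ##.## -> .   bit 27 = 0  t=0,i=5
  ##.#. -> .   bit 26 = 0  t=0,i=15
  ##..# -> #   bit 25 = 1  t=2,i=19
  ##... -> #   bit 24 = 1  t=1,i=18
  #.### -> .   bit 23 = 0  t=0,i=6
  #.##. -> #   bit 22 = 1  t=0,i=10
  #.#.# -> #   bit 21 = 1  t=9,i=13
  #.#.. -> #   bit 20 = 1  t=0,i=16
  #..## -> #   bit 19 = 1  t=1,i=15
  #..#. -> #   bit 18 = 1  t=1,i=12
  #...# -> .   bit 17 = 0  t=0,i=1
  #.... -> .   bit 16 = 0  t=1,i=4
  .#### -> #   bit 15 = 1  t=2,i=1
  .###. -> .   bit 14 = 0  t=0,i=7
  .##.# -> .   bit 13 = 0  t=0,i=4
  .##.. -> #   bit 12 = 1  t=1,i=17
  .#.## -> .   bit 11 = 0  t=5,i=13
  .#.#. -> #   bit 10 = 1  t=1,i=1
  .#..# -> #   bit 9 = 1  t=1,i=11
  .#... -> #   bit 8 = 1  t=0,i=0
  ..### -> #   bit 7 = 1  t=2,i=0
  ..##. -> .   bit 6 = 0  t=0,i=3
  ..#.# -> #   bit 5 = 1  t=1,i=0
  ..#.. -> .   bit 4 = 0  t=0,i=20
  ...## -> #   bit 3 = 1  t=0,i=2
  ...#. -> .   bit 2 = 0  t=0,i=19
  ....# -> .   bit 1 = 0  t=1,i=8
  ..... -> .   bit 0 = 0  t=1,i=5
  bits 10010011011111001001011110101000 = 2474416040

2474416040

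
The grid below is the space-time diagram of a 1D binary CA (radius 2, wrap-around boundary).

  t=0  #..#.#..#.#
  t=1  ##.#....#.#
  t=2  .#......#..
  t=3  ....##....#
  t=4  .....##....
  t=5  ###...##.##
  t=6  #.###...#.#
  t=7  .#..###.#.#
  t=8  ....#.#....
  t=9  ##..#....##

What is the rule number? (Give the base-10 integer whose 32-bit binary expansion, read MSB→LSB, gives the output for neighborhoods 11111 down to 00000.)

  [31] ##### => #  t=5,i=0
  [30] ####. => .  t=5,i=1
  [29] ###.# => #  t=1,i=1
  [28] ###.. => #  t=5,i=2
  [27] ##.## => #  t=5,i=8
  [26] ##.#. => .  t=1,i=2
  [25] ##..# => #  t=0,i=1
  [24] ##... => #  t=3,i=6
  [23] #.### => .  t=1,i=10
  [22] #.##. => #  t=0,i=10
  [21] #.#.# => .  t=7,i=8
  [20] #.#.. => .  t=0,i=5
  [19] #..## => .  t=7,i=3
  [18] #..#. => .  t=0,i=2
  [17] #...# => #  t=2,i=10
  [16] #.... => .  t=1,i=5
  [15] .#### => #  t=5,i=10
  [14] .###. => .  t=1,i=0
  [13] .##.# => .  t=5,i=7
  [12] .##.. => #  t=0,i=0
  [11] .#.## => .  t=0,i=9
  [10] .#.#. => .  t=0,i=4
  [9] .#..# => .  t=0,i=6
  [8] .#... => .  t=1,i=4
  [7] ..### => #  t=7,i=4
  [6] ..##. => .  t=3,i=4
  [5] ..#.# => #  t=0,i=3
  [4] ..#.. => .  t=2,i=1
  [3] ...## => .  t=3,i=3
  [2] ...#. => .  t=1,i=7
  [1] ....# => .  t=1,i=6
  [0] ..... => #  t=2,i=4
  bits 10111011010000101001000010100001 = 3141701793

3141701793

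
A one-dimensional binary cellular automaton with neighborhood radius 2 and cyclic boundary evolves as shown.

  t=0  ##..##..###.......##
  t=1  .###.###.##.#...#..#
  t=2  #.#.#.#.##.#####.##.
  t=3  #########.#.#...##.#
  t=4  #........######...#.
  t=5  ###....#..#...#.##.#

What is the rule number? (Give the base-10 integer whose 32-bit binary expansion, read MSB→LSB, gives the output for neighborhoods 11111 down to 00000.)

511696646

  #####|.  b31=0 t=2,i=13
  ####.|.  b30=0 t=0,i=0
  ###.#|.  b29=0 t=1,i=3
  ###..|#  b28=1 t=0,i=1
  ##.##|#  b27=1 t=1,i=4
  ##.#.|#  b26=1 t=1,i=11
  ##..#|#  b25=1 t=0,i=2
  ##...|.  b24=0 t=0,i=11
  #.###|.  b23=0 t=1,i=1
  #.##.|#  b22=1 t=1,i=9
  #.#.#|#  b21=1 t=2,i=0
  #.#..|#  b20=1 t=1,i=12
  #..##|#  b19=1 t=0,i=3
  #..#.|#  b18=1 t=1,i=18
  #...#|#  b17=1 t=1,i=14
  #....|#  b16=1 t=0,i=12
  .####|#  b15=1 t=0,i=19
  .###.|#  b14=1 t=0,i=9
  .##.#|.  b13=0 t=1,i=10
  .##..|#  b12=1 t=0,i=5
  .#.##|#  b11=1 t=1,i=0
  .#.#.|#  b10=1 t=2,i=1
  .#..#|#  b9=1 t=1,i=17
  .#...|#  b8=1 t=1,i=13
  ..###|.  b7=0 t=0,i=8
  ..##.|.  b6=0 t=0,i=4
  ..#.#|.  b5=0 t=1,i=19
  ..#..|.  b4=0 t=1,i=16
  ...##|.  b3=0 t=0,i=17
  ...#.|#  b2=1 t=1,i=15
  ....#|#  b1=1 t=0,i=16
  .....|.  b0=0 t=0,i=13
  bits 00011110011111111101111100000110 = 511696646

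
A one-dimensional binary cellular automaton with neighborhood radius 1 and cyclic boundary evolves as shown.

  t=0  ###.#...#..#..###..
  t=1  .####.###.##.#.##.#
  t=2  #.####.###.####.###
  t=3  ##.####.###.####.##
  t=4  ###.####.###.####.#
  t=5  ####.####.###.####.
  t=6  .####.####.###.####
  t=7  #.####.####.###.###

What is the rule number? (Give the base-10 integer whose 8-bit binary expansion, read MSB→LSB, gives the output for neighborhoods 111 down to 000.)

  [7] ### => #  t=0,i=1
  [6] ##. => #  t=0,i=2
  [5] #.# => #  t=0,i=3
  [4] #.. => .  t=0,i=5
  [3] .## => .  t=0,i=0
  [2] .#. => #  t=0,i=4
  [1] ..# => #  t=0,i=7
  [0] ... => #  t=0,i=6
  bits 11100111 = 231

231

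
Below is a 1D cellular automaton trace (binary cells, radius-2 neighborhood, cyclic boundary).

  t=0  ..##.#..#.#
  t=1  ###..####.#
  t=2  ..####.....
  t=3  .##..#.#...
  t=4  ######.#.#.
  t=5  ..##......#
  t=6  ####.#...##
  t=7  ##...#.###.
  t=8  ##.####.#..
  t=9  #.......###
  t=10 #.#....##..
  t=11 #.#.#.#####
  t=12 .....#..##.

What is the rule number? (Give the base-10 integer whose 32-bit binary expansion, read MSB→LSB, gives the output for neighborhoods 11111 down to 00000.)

2455722748

  [31] ##### => #  t=4,i=2
  [30] ####. => .  t=1,i=1
  [29] ###.# => .  t=1,i=8
  [28] ###.. => #  t=1,i=2
  [27] ##.## => .  t=1,i=9
  [26] ##.#. => .  t=0,i=4
  [25] ##..# => #  t=1,i=3
  [24] ##... => .  t=2,i=6
  [23] #.### => .  t=1,i=10
  [22] #.##. => #  t=7,i=0
  [21] #.#.# => .  t=4,i=7
  [20] #.#.. => #  t=0,i=5
  [19] #..## => #  t=0,i=1
  [18] #..#. => #  t=0,i=7
  [17] #...# => #  t=6,i=7
  [16] #.... => #  t=2,i=7
  [15] .#### => .  t=1,i=0
  [14] .###. => #  t=7,i=8
  [13] .##.# => .  t=0,i=3
  [12] .##.. => #  t=3,i=2
  [11] .#.## => #  t=4,i=10
  [10] .#.#. => .  t=0,i=9
  [9] .#..# => #  t=0,i=0
  [8] .#... => .  t=3,i=8
  [7] ..### => #  t=1,i=5
  [6] ..##. => #  t=0,i=2
  [5] ..#.# => #  t=0,i=8
  [4] ..#.. => #  t=5,i=10
  [3] ...## => #  t=2,i=1
  [2] ...#. => #  t=5,i=9
  [1] ....# => .  t=2,i=0
  [0] ..... => .  t=2,i=8
  bits 10010010010111110101101011111100 = 2455722748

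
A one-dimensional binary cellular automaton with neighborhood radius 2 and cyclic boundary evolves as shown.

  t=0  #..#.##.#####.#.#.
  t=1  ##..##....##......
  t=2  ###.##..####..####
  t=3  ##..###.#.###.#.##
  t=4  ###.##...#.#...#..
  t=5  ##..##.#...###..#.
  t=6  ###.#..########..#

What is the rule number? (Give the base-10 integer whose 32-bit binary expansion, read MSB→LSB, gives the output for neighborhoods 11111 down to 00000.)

3528612811

  nb #####: next=#  (t=0,i=10, bit31=1)
  nb ####.: next=#  (t=0,i=11, bit30=1)
  nb ###.#: next=.  (t=0,i=12, bit29=0)
  nb ###..: next=#  (t=2,i=11, bit28=1)
  nb ##.##: next=.  (t=0,i=7, bit27=0)
  nb ##.#.: next=.  (t=0,i=13, bit26=0)
  nb ##..#: next=#  (t=1,i=2, bit25=1)
  nb ##...: next=.  (t=1,i=6, bit24=0)
  nb #.###: next=.  (t=0,i=8, bit23=0)
  nb #.##.: next=#  (t=0,i=5, bit22=1)
  nb #.#.#: next=.  (t=0,i=14, bit21=0)
  nb #.#..: next=#  (t=0,i=0, bit20=1)
  nb #..##: next=.  (t=1,i=3, bit19=0)
  nb #..#.: next=.  (t=0,i=2, bit18=0)
  nb #...#: next=#  (t=4,i=7, bit17=1)
  nb #....: next=.  (t=1,i=7, bit16=0)
  nb .####: next=.  (t=0,i=9, bit15=0)
  nb .###.: next=#  (t=3,i=5, bit14=1)
  nb .##.#: next=.  (t=0,i=6, bit13=0)
  nb .##..: next=#  (t=1,i=1, bit12=1)
  nb .#.##: next=#  (t=0,i=4, bit11=1)
  nb .#.#.: next=.  (t=0,i=15, bit10=0)
  nb .#..#: next=#  (t=0,i=1, bit9=1)
  nb .#...: next=#  (t=4,i=12, bit8=1)
  nb ..###: next=#  (t=2,i=8, bit7=1)
  nb ..##.: next=#  (t=1,i=0, bit6=1)
  nb ..#.#: next=.  (t=0,i=3, bit5=0)
  nb ..#..: next=.  (t=4,i=15, bit4=0)
  nb ...##: next=#  (t=1,i=9, bit3=1)
  nb ...#.: next=.  (t=4,i=8, bit2=0)
  nb ....#: next=#  (t=1,i=8, bit1=1)
  nb .....: next=#  (t=1,i=14, bit0=1)
  bits 11010010010100100101101111001011 = 3528612811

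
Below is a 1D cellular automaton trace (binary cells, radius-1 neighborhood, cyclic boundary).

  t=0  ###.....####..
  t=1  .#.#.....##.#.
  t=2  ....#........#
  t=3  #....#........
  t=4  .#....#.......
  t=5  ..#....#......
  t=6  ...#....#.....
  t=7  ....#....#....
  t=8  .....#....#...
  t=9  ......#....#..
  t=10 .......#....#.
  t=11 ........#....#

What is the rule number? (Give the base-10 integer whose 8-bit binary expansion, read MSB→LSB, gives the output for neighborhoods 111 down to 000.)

144

  [7] ### => #  t=0,i=1
  [6] ##. => .  t=0,i=2
  [5] #.# => .  t=1,i=2
  [4] #.. => #  t=0,i=3
  [3] .## => .  t=0,i=0
  [2] .#. => .  t=1,i=1
  [1] ..# => .  t=0,i=7
  [0] ... => .  t=0,i=4
  bits 10010000 = 144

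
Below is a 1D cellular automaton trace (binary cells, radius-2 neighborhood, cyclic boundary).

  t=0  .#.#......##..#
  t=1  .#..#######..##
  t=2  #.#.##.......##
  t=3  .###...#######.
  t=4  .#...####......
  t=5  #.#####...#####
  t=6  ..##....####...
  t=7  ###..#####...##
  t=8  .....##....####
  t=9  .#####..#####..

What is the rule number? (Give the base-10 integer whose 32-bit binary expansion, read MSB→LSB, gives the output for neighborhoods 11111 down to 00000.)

  nb #####: next=.  (t=1,i=6, bit31=0)
  nb ####.: next=.  (t=1,i=9, bit30=0)
  nb ###.#: next=.  (t=2,i=0, bit29=0)
  nb ###..: next=.  (t=1,i=10, bit28=0)
  nb ##.##: next=.  (t=5,i=1, bit27=0)
  nb ##.#.: next=#  (t=1,i=0, bit26=1)
  nb ##..#: next=.  (t=0,i=12, bit25=0)
  nb ##...: next=.  (t=2,i=6, bit24=0)
  nb #.###: next=#  (t=5,i=2, bit23=1)
  nb #.##.: next=.  (t=2,i=4, bit22=0)
  nb #.#.#: next=#  (t=0,i=1, bit21=1)
  nb #.#..: next=.  (t=0,i=3, bit20=0)
  nb #..##: next=.  (t=1,i=3, bit19=0)
  nb #..#.: next=#  (t=0,i=13, bit18=1)
  nb #...#: next=#  (t=3,i=5, bit17=1)
  nb #....: next=#  (t=0,i=5, bit16=1)
  nb .####: next=#  (t=1,i=5, bit15=1)
  nb .###.: next=.  (t=2,i=14, bit14=0)
  nb .##.#: next=#  (t=1,i=14, bit13=1)
  nb .##..: next=.  (t=0,i=11, bit12=0)
  nb .#.##: next=#  (t=2,i=3, bit11=1)
  nb .#.#.: next=.  (t=0,i=0, bit10=0)
  nb .#..#: next=#  (t=1,i=2, bit9=1)
  nb .#...: next=#  (t=0,i=4, bit8=1)
  nb ..###: next=#  (t=1,i=4, bit7=1)
  nb ..##.: next=#  (t=0,i=10, bit6=1)
  nb ..#.#: next=#  (t=0,i=14, bit5=1)
  nb ..#..: next=.  (t=4,i=1, bit4=0)
  nb ...##: next=#  (t=0,i=9, bit3=1)
  nb ...#.: next=#  (t=4,i=0, bit2=1)
  nb ....#: next=#  (t=0,i=8, bit1=1)
  nb .....: next=#  (t=0,i=6, bit0=1)
  bits 00000100101001111010101111101111 = 78097391

78097391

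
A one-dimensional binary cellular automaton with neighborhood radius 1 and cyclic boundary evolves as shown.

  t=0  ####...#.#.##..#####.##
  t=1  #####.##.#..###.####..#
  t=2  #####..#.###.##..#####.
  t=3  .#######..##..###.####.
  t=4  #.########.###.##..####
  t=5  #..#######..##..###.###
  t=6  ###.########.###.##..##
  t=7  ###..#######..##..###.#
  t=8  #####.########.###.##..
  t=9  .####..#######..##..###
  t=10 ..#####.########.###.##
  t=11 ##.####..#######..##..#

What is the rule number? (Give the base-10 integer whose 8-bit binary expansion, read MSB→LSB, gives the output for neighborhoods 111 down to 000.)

  [7] ### => #  t=0,i=0
  [6] ##. => #  t=0,i=3
  [5] #.# => .  t=0,i=8
  [4] #.. => #  t=0,i=4
  [3] .## => .  t=0,i=11
  [2] .#. => #  t=0,i=7
  [1] ..# => #  t=0,i=6
  [0] ... => .  t=0,i=5
  bits 11010110 = 214

214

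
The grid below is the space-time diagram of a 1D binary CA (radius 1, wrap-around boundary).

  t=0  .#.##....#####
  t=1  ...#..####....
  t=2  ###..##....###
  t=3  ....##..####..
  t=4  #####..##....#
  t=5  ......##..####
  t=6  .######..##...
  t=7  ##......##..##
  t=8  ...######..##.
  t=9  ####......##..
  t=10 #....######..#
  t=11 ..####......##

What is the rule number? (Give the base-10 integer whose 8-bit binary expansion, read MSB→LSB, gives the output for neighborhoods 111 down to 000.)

  ###|.  b7=0 t=0,i=10
  ##.|.  b6=0 t=0,i=4
  #.#|.  b5=0 t=0,i=0
  #..|.  b4=0 t=0,i=5
  .##|#  b3=1 t=0,i=3
  .#.|.  b2=0 t=0,i=1
  ..#|#  b1=1 t=0,i=8
  ...|#  b0=1 t=0,i=6
  bits 00001011 = 11

11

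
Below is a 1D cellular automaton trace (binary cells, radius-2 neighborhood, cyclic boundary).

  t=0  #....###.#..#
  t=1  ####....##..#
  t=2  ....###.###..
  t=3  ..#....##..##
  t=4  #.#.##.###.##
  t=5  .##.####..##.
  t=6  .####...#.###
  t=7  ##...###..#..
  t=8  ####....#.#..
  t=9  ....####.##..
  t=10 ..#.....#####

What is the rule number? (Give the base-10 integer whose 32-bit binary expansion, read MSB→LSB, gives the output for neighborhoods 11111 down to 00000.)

267596886

  nb #####: next=.  (t=1,i=1, bit31=0)
  nb ####.: next=.  (t=1,i=2, bit30=0)
  nb ###.#: next=.  (t=0,i=7, bit29=0)
  nb ###..: next=.  (t=1,i=3, bit28=0)
  nb ##.##: next=#  (t=2,i=7, bit27=1)
  nb ##.#.: next=#  (t=0,i=8, bit26=1)
  nb ##..#: next=#  (t=1,i=10, bit25=1)
  nb ##...: next=#  (t=0,i=1, bit24=1)
  nb #.###: next=#  (t=2,i=8, bit23=1)
  nb #.##.: next=#  (t=4,i=4, bit22=1)
  nb #.#.#: next=#  (t=4,i=2, bit21=1)
  nb #.#..: next=#  (t=0,i=9, bit20=1)
  nb #..##: next=.  (t=0,i=11, bit19=0)
  nb #..#.: next=.  (t=3,i=1, bit18=0)
  nb #...#: next=#  (t=6,i=6, bit17=1)
  nb #....: next=#  (t=0,i=2, bit16=1)
  nb .####: next=.  (t=1,i=0, bit15=0)
  nb .###.: next=.  (t=0,i=6, bit14=0)
  nb .##.#: next=#  (t=4,i=5, bit13=1)
  nb .##..: next=#  (t=0,i=0, bit12=1)
  nb .#.##: next=.  (t=4,i=3, bit11=0)
  nb .#.#.: next=#  (t=8,i=9, bit10=1)
  nb .#..#: next=.  (t=0,i=10, bit9=0)
  nb .#...: next=.  (t=3,i=3, bit8=0)
  nb ..###: next=.  (t=0,i=5, bit7=0)
  nb ..##.: next=#  (t=0,i=12, bit6=1)
  nb ..#.#: next=.  (t=6,i=8, bit5=0)
  nb ..#..: next=#  (t=3,i=2, bit4=1)
  nb ...##: next=.  (t=0,i=4, bit3=0)
  nb ...#.: next=#  (t=6,i=7, bit2=1)
  nb ....#: next=#  (t=0,i=3, bit1=1)
  nb .....: next=.  (t=2,i=0, bit0=0)
  bits 00001111111100110011010001010110 = 267596886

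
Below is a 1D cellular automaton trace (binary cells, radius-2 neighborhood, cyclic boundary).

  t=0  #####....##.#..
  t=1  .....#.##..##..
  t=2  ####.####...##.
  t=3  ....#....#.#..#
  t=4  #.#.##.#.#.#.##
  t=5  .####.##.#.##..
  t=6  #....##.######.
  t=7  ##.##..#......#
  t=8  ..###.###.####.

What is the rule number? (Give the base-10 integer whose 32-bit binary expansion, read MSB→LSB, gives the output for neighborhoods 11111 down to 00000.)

225712443

  [31] ##### => .  t=0,i=2
  [30] ####. => .  t=0,i=3
  [29] ###.# => .  t=2,i=3
  [28] ###.. => .  t=0,i=4
  [27] ##.## => #  t=2,i=4
  [26] ##.#. => #  t=0,i=11
  [25] ##..# => .  t=1,i=9
  [24] ##... => #  t=0,i=5
  [23] #.### => .  t=2,i=0
  [22] #.##. => #  t=1,i=7
  [21] #.#.# => #  t=4,i=2
  [20] #.#.. => #  t=0,i=12
  [19] #..## => .  t=0,i=14
  [18] #..#. => #  t=3,i=13
  [17] #...# => .  t=2,i=10
  [16] #.... => .  t=0,i=6
  [15] .#### => .  t=0,i=1
  [14] .###. => .  t=4,i=14
  [13] .##.# => .  t=0,i=10
  [12] .##.. => #  t=1,i=8
  [11] .#.## => #  t=1,i=6
  [10] .#.#. => .  t=3,i=10
  [9] .#..# => .  t=0,i=13
  [8] .#... => #  t=3,i=0
  [7] ..### => .  t=0,i=0
  [6] ..##. => .  t=0,i=9
  [5] ..#.# => #  t=1,i=5
  [4] ..#.. => #  t=3,i=4
  [3] ...## => #  t=0,i=8
  [2] ...#. => .  t=1,i=4
  [1] ....# => #  t=0,i=7
  [0] ..... => #  t=1,i=0
  bits 00001101011101000001100100111011 = 225712443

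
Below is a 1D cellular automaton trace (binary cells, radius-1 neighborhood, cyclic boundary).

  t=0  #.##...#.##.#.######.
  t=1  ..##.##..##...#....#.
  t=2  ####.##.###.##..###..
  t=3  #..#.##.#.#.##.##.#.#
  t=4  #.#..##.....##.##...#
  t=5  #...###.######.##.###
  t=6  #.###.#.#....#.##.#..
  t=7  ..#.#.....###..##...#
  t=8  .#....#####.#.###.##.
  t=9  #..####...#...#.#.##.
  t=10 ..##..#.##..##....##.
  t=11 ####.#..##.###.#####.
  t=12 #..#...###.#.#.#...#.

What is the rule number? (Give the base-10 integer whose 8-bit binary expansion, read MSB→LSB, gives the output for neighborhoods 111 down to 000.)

75

  ### -> .   bit 7 = 0  t=0,i=15
  ##. -> #   bit 6 = 1  t=0,i=3
  #.# -> .   bit 5 = 0  t=0,i=1
  #.. -> .   bit 4 = 0  t=0,i=4
  .## -> #   bit 3 = 1  t=0,i=2
  .#. -> .   bit 2 = 0  t=0,i=0
  ..# -> #   bit 1 = 1  t=0,i=6
  ... -> #   bit 0 = 1  t=0,i=5
  bits 01001011 = 75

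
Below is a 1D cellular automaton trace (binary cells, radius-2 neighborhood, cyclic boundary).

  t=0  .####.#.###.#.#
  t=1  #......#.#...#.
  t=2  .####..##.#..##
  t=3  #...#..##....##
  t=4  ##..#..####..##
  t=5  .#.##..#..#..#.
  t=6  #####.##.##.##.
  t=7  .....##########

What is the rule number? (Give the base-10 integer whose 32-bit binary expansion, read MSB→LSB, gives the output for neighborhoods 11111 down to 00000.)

  ##### -> .   bit 31 = 0  t=6,i=2
  ####. -> .   bit 30 = 0  t=0,i=3
  ###.# -> .   bit 29 = 0  t=0,i=4
  ###.. -> #   bit 28 = 1  t=2,i=4
  ##.## -> #   bit 27 = 1  t=2,i=0
  ##.#. -> .   bit 26 = 0  t=0,i=5
  ##..# -> .   bit 25 = 0  t=2,i=5
  ##... -> #   bit 24 = 1  t=3,i=1
  #.### -> .   bit 23 = 0  t=0,i=1
  #.##. -> #   bit 22 = 1  t=5,i=3
  #.#.# -> .   bit 21 = 0  t=0,i=6
  #.#.. -> .   bit 20 = 0  t=1,i=0
  #..## -> .   bit 19 = 0  t=2,i=6
  #..#. -> #   bit 18 = 1  t=4,i=3
  #...# -> .   bit 17 = 0  t=1,i=11
  #.... -> #   bit 16 = 1  t=1,i=2
  .#### -> .   bit 15 = 0  t=0,i=2
  .###. -> #   bit 14 = 1  t=0,i=9
  .##.# -> #   bit 13 = 1  t=2,i=8
  .##.. -> #   bit 12 = 1  t=3,i=8
  .#.## -> #   bit 11 = 1  t=0,i=0
  .#.#. -> #   bit 10 = 1  t=0,i=13
  .#..# -> .   bit 9 = 0  t=2,i=11
  .#... -> #   bit 8 = 1  t=1,i=1
  ..### -> #   bit 7 = 1  t=3,i=13
  ..##. -> #   bit 6 = 1  t=2,i=7
  ..#.# -> #   bit 5 = 1  t=1,i=7
  ..#.. -> #   bit 4 = 1  t=3,i=4
  ...## -> .   bit 3 = 0  t=3,i=12
  ...#. -> .   bit 2 = 0  t=1,i=6
  ....# -> .   bit 1 = 0  t=1,i=5
  ..... -> #   bit 0 = 1  t=1,i=3
  bits 00011001010001010111110111110001 = 423984625

423984625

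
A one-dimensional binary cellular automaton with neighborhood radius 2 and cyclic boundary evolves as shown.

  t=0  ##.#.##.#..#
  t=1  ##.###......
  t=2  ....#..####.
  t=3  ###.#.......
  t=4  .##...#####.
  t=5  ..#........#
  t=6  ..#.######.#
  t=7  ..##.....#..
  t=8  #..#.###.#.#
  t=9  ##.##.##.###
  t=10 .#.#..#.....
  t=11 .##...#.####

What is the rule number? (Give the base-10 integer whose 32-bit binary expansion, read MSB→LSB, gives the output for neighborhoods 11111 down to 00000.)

576805939

  nb #####: next=.  (t=4,i=8, bit31=0)
  nb ####.: next=.  (t=2,i=9, bit30=0)
  nb ###.#: next=#  (t=0,i=1, bit29=1)
  nb ###..: next=.  (t=1,i=5, bit28=0)
  nb ##.##: next=.  (t=1,i=2, bit27=0)
  nb ##.#.: next=.  (t=0,i=2, bit26=0)
  nb ##..#: next=#  (t=4,i=11, bit25=1)
  nb ##...: next=.  (t=1,i=6, bit24=0)
  nb #.###: next=.  (t=1,i=3, bit23=0)
  nb #.##.: next=#  (t=0,i=5, bit22=1)
  nb #.#.#: next=#  (t=0,i=3, bit21=1)
  nb #.#..: next=.  (t=0,i=8, bit20=0)
  nb #..##: next=.  (t=0,i=10, bit19=0)
  nb #..#.: next=.  (t=5,i=1, bit18=0)
  nb #...#: next=.  (t=4,i=4, bit17=0)
  nb #....: next=#  (t=1,i=7, bit16=1)
  nb .####: next=.  (t=2,i=8, bit15=0)
  nb .###.: next=#  (t=0,i=0, bit14=1)
  nb .##.#: next=.  (t=0,i=6, bit13=0)
  nb .##..: next=#  (t=4,i=2, bit12=1)
  nb .#.##: next=#  (t=0,i=4, bit11=1)
  nb .#.#.: next=#  (t=10,i=2, bit10=1)
  nb .#..#: next=.  (t=0,i=9, bit9=0)
  nb .#...: next=.  (t=3,i=5, bit8=0)
  nb ..###: next=.  (t=0,i=11, bit7=0)
  nb ..##.: next=.  (t=1,i=0, bit6=0)
  nb ..#.#: next=#  (t=6,i=2, bit5=1)
  nb ..#..: next=#  (t=2,i=4, bit4=1)
  nb ...##: next=.  (t=1,i=11, bit3=0)
  nb ...#.: next=.  (t=2,i=3, bit2=0)
  nb ....#: next=#  (t=1,i=10, bit1=1)
  nb .....: next=#  (t=1,i=8, bit0=1)
  bits 00100010011000010101110000110011 = 576805939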